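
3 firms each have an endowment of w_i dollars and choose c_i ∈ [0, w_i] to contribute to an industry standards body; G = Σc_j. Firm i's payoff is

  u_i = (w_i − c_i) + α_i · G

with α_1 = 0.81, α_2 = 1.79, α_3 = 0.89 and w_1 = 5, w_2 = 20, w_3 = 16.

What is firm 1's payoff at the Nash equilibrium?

21.2

∂u_i/∂c_i = α_i − 1, so firm i contributes w_i if α_i > 1, else 0.
α_i > 1 for i ∈ {2}; NE contributions (0, 20, 0), G = 20.
u_1 = (5 − 0) + 0.81·20 = 21.2.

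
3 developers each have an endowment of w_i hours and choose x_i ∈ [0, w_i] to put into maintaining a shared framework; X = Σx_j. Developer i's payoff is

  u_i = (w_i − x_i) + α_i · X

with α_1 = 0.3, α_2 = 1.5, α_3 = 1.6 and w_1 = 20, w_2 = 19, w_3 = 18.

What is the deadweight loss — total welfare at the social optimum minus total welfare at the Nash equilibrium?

48

∂u_i/∂x_i = α_i − 1, so developer i contributes w_i if α_i > 1, else 0.
α_i > 1 for i ∈ {2, 3}; NE contributions (0, 19, 18), X = 37.
W^NE = Σw_i − X^NE + (Σα_i)·X^NE = 57 + 2.4·37 = 145.8.
Planner: ∂(Σu_j)/∂x_i = Σα_j − 1 = 2.4 > 0, so everyone contributes w_i; X^SO = 57, W^SO = 57 + 2.4·57 = 193.8.
Deadweight loss = 48.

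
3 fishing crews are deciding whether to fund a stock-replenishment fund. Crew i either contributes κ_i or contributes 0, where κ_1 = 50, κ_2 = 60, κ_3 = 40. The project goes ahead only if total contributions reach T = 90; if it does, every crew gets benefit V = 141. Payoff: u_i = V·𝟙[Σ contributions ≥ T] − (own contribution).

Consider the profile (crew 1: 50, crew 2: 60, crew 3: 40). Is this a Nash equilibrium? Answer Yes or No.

No

Total = 150 ≥ 90: provided.
Crew 1 (pledges 50, payoff 91): dropping to 0 → total 100, payoff 141. Profitable deviation.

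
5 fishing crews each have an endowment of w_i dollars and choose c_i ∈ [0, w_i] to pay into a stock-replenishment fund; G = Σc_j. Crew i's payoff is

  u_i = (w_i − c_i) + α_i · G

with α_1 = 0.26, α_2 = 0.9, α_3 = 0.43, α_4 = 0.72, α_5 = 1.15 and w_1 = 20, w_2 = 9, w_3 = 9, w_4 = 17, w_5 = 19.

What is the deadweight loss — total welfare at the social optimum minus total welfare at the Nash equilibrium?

∂u_i/∂c_i = α_i − 1, so crew i contributes w_i if α_i > 1, else 0.
α_i > 1 for i ∈ {5}; NE contributions (0, 0, 0, 0, 19), G = 19.
W^NE = Σw_i − G^NE + (Σα_i)·G^NE = 74 + 2.46·19 = 120.74.
Planner: ∂(Σu_j)/∂c_i = Σα_j − 1 = 2.46 > 0, so everyone contributes w_i; G^SO = 74, W^SO = 74 + 2.46·74 = 256.04.
Deadweight loss = 135.3.

135.3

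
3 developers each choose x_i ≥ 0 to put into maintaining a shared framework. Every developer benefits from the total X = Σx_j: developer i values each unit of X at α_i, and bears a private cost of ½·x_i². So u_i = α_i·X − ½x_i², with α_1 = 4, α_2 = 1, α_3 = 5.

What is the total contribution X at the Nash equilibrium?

10

Developer i's FOC: ∂u_i/∂x_i = α_i − x_i = 0, so x_i* = α_i.
NE contributions = (4, 1, 5); X = 10.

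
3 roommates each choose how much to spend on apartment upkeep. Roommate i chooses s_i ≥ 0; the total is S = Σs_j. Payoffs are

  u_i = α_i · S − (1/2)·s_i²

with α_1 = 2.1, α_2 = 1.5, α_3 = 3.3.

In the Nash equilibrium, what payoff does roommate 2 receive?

9.225

Roommate i's FOC: ∂u_i/∂s_i = α_i − s_i = 0, so s_i* = α_i.
NE contributions = (2.1, 1.5, 3.3); S = 6.9.
u_2 = α_2·S − ½·(s_2)² = 1.5·6.9 − ½·1.5² = 9.225.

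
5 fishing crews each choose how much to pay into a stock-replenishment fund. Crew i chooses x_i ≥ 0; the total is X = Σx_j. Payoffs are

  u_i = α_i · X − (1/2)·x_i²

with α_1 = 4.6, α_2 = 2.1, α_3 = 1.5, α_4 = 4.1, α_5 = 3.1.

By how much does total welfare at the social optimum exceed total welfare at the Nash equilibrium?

Crew i's FOC: ∂u_i/∂x_i = α_i − x_i = 0, so x_i* = α_i.
NE contributions = (4.6, 2.1, 1.5, 4.1, 3.1); X = 15.4.
W^NE = (Σα)·X − ½Σα_i² = 15.4² − ½·54.24 = 210.04.
Planner sets x_i = Σα_j = 15.4 for every i, so X^SO = 5·15.4 = 77.
W^SO = (Σα)·X^SO − ½·5·(Σα)² = (5/2)·15.4² = 592.9.
Deadweight loss = W^SO − W^NE = 382.86.

382.86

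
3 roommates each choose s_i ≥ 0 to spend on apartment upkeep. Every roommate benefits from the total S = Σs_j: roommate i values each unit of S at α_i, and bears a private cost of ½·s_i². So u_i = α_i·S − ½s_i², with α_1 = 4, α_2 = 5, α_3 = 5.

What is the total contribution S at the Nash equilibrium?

Roommate i's FOC: ∂u_i/∂s_i = α_i − s_i = 0, so s_i* = α_i.
NE contributions = (4, 5, 5); S = 14.

14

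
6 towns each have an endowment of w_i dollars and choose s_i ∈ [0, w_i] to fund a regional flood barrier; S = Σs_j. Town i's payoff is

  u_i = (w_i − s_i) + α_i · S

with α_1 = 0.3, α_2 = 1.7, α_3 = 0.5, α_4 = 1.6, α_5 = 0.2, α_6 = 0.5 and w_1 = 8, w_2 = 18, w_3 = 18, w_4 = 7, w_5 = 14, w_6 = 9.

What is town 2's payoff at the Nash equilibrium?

42.5

∂u_i/∂s_i = α_i − 1, so town i contributes w_i if α_i > 1, else 0.
α_i > 1 for i ∈ {2, 4}; NE contributions (0, 18, 0, 7, 0, 0), S = 25.
u_2 = (18 − 18) + 1.7·25 = 42.5.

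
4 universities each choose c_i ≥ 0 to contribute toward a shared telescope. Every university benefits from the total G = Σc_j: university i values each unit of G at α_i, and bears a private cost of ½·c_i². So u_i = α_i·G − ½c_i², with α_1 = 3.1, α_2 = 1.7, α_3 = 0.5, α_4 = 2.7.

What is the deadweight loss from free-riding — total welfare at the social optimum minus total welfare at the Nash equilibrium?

74.02

University i's FOC: ∂u_i/∂c_i = α_i − c_i = 0, so c_i* = α_i.
NE contributions = (3.1, 1.7, 0.5, 2.7); G = 8.
W^NE = (Σα)·G − ½Σα_i² = 8² − ½·20.04 = 53.98.
Planner sets c_i = Σα_j = 8 for every i, so G^SO = 4·8 = 32.
W^SO = (Σα)·G^SO − ½·4·(Σα)² = (4/2)·8² = 128.
Deadweight loss = W^SO − W^NE = 74.02.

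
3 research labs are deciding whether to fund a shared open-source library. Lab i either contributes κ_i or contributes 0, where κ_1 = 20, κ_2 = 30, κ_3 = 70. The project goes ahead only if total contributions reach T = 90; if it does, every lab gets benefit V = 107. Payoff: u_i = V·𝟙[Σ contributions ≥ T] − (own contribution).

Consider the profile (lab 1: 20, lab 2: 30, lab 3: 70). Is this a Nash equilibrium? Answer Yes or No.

No

Total = 120 ≥ 90: provided.
Lab 1 (pledges 20, payoff 87): dropping to 0 → total 100, payoff 107. Profitable deviation.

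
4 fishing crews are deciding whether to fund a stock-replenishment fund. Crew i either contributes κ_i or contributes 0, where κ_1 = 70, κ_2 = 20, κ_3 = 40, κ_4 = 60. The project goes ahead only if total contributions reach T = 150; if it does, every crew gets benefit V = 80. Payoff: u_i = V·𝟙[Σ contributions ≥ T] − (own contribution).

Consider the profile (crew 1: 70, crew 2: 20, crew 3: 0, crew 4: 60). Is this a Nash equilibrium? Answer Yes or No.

Total = 150 ≥ 150: provided.
Crew 1 (pledges 70, payoff 10): dropping to 0 → total 80, payoff 0. No gain.
Crew 2 (pledges 20, payoff 60): dropping to 0 → total 130, payoff 0. No gain.
Crew 3 (pledges 0, payoff 80): pledging 40 → total 190, payoff 40. No gain.
Crew 4 (pledges 60, payoff 20): dropping to 0 → total 90, payoff 0. No gain.

Yes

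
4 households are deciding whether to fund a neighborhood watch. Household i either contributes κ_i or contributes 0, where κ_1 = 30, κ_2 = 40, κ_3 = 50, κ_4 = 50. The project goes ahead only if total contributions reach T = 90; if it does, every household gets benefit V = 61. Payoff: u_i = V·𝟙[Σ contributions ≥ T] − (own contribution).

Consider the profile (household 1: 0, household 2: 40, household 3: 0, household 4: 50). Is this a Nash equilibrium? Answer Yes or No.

Total = 90 ≥ 90: provided.
Household 1 (pledges 0, payoff 61): pledging 30 → total 120, payoff 31. No gain.
Household 2 (pledges 40, payoff 21): dropping to 0 → total 50, payoff 0. No gain.
Household 3 (pledges 0, payoff 61): pledging 50 → total 140, payoff 11. No gain.
Household 4 (pledges 50, payoff 11): dropping to 0 → total 40, payoff 0. No gain.

Yes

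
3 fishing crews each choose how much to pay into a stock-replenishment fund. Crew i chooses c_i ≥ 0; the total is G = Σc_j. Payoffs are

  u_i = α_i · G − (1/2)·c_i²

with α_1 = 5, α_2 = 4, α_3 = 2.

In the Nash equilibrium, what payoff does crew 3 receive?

Crew i's FOC: ∂u_i/∂c_i = α_i − c_i = 0, so c_i* = α_i.
NE contributions = (5, 4, 2); G = 11.
u_3 = α_3·G − ½·(c_3)² = 2·11 − ½·2² = 20.

20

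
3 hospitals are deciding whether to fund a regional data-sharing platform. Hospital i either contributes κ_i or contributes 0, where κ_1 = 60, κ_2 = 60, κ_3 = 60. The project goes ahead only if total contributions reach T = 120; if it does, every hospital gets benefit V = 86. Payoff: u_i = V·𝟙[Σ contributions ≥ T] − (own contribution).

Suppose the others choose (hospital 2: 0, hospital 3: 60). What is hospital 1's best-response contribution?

Others' total = 60. Contributing 60 brings total to 120 ≥ 120: gain V − κ_1 = 26.
Best response: 60.

60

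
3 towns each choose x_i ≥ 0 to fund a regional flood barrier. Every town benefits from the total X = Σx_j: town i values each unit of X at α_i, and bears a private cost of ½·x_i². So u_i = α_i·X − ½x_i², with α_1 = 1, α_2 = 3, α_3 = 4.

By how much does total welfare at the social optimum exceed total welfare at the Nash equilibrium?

45

Town i's FOC: ∂u_i/∂x_i = α_i − x_i = 0, so x_i* = α_i.
NE contributions = (1, 3, 4); X = 8.
W^NE = (Σα)·X − ½Σα_i² = 8² − ½·26 = 51.
Planner sets x_i = Σα_j = 8 for every i, so X^SO = 3·8 = 24.
W^SO = (Σα)·X^SO − ½·3·(Σα)² = (3/2)·8² = 96.
Deadweight loss = W^SO − W^NE = 45.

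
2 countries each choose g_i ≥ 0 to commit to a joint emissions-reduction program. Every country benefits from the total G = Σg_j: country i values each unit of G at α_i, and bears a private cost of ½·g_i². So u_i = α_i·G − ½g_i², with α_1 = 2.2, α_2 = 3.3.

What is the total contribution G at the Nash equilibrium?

5.5

Country i's FOC: ∂u_i/∂g_i = α_i − g_i = 0, so g_i* = α_i.
NE contributions = (2.2, 3.3); G = 5.5.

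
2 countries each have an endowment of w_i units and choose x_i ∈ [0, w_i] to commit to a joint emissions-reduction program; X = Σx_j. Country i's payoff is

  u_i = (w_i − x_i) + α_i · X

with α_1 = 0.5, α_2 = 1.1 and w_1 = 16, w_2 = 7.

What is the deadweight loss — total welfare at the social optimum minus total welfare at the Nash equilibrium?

∂u_i/∂x_i = α_i − 1, so country i contributes w_i if α_i > 1, else 0.
α_i > 1 for i ∈ {2}; NE contributions (0, 7), X = 7.
W^NE = Σw_i − X^NE + (Σα_i)·X^NE = 23 + 0.6·7 = 27.2.
Planner: ∂(Σu_j)/∂x_i = Σα_j − 1 = 0.6 > 0, so everyone contributes w_i; X^SO = 23, W^SO = 23 + 0.6·23 = 36.8.
Deadweight loss = 9.6.

9.6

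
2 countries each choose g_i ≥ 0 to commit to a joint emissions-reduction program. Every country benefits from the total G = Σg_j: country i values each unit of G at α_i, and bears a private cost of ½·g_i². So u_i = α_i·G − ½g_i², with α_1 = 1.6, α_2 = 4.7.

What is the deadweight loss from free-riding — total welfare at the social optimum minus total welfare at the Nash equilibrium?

Country i's FOC: ∂u_i/∂g_i = α_i − g_i = 0, so g_i* = α_i.
NE contributions = (1.6, 4.7); G = 6.3.
W^NE = (Σα)·G − ½Σα_i² = 6.3² − ½·24.65 = 27.365.
Planner sets g_i = Σα_j = 6.3 for every i, so G^SO = 2·6.3 = 12.6.
W^SO = (Σα)·G^SO − ½·2·(Σα)² = (2/2)·6.3² = 39.69.
Deadweight loss = W^SO − W^NE = 12.325.

12.325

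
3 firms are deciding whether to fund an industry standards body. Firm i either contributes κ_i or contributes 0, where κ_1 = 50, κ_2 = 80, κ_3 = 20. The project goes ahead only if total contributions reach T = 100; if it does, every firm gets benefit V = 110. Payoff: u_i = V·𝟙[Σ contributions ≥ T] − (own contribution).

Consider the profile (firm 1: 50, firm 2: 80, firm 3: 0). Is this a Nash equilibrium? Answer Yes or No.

Total = 130 ≥ 100: provided.
Firm 1 (pledges 50, payoff 60): dropping to 0 → total 80, payoff 0. No gain.
Firm 2 (pledges 80, payoff 30): dropping to 0 → total 50, payoff 0. No gain.
Firm 3 (pledges 0, payoff 110): pledging 20 → total 150, payoff 90. No gain.

Yes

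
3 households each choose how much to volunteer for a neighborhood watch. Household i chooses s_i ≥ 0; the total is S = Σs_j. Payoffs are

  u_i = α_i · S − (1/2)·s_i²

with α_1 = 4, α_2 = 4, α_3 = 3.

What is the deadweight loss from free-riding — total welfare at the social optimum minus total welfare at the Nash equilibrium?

81

Household i's FOC: ∂u_i/∂s_i = α_i − s_i = 0, so s_i* = α_i.
NE contributions = (4, 4, 3); S = 11.
W^NE = (Σα)·S − ½Σα_i² = 11² − ½·41 = 100.5.
Planner sets s_i = Σα_j = 11 for every i, so S^SO = 3·11 = 33.
W^SO = (Σα)·S^SO − ½·3·(Σα)² = (3/2)·11² = 181.5.
Deadweight loss = W^SO − W^NE = 81.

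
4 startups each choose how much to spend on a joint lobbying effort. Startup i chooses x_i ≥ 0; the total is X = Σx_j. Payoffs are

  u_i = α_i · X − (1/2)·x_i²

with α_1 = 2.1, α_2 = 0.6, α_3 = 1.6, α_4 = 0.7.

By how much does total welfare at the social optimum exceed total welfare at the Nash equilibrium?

Startup i's FOC: ∂u_i/∂x_i = α_i − x_i = 0, so x_i* = α_i.
NE contributions = (2.1, 0.6, 1.6, 0.7); X = 5.
W^NE = (Σα)·X − ½Σα_i² = 5² − ½·7.82 = 21.09.
Planner sets x_i = Σα_j = 5 for every i, so X^SO = 4·5 = 20.
W^SO = (Σα)·X^SO − ½·4·(Σα)² = (4/2)·5² = 50.
Deadweight loss = W^SO − W^NE = 28.91.

28.91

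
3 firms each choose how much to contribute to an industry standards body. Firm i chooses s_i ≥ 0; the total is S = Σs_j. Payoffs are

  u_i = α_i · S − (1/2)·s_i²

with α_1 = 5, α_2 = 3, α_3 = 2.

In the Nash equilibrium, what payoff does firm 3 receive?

Firm i's FOC: ∂u_i/∂s_i = α_i − s_i = 0, so s_i* = α_i.
NE contributions = (5, 3, 2); S = 10.
u_3 = α_3·S − ½·(s_3)² = 2·10 − ½·2² = 18.

18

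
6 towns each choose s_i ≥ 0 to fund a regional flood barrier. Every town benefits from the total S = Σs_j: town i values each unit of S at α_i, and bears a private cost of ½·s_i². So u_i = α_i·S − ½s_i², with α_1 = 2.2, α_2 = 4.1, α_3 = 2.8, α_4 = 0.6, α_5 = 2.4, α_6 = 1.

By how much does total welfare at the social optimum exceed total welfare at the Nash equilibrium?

Town i's FOC: ∂u_i/∂s_i = α_i − s_i = 0, so s_i* = α_i.
NE contributions = (2.2, 4.1, 2.8, 0.6, 2.4, 1); S = 13.1.
W^NE = (Σα)·S − ½Σα_i² = 13.1² − ½·36.61 = 153.305.
Planner sets s_i = Σα_j = 13.1 for every i, so S^SO = 6·13.1 = 78.6.
W^SO = (Σα)·S^SO − ½·6·(Σα)² = (6/2)·13.1² = 514.83.
Deadweight loss = W^SO − W^NE = 361.525.

361.525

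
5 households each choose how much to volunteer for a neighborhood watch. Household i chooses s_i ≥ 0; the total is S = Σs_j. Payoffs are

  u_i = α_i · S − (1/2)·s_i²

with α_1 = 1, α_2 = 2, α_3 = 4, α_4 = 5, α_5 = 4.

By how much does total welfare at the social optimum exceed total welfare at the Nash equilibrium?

415

Household i's FOC: ∂u_i/∂s_i = α_i − s_i = 0, so s_i* = α_i.
NE contributions = (1, 2, 4, 5, 4); S = 16.
W^NE = (Σα)·S − ½Σα_i² = 16² − ½·62 = 225.
Planner sets s_i = Σα_j = 16 for every i, so S^SO = 5·16 = 80.
W^SO = (Σα)·S^SO − ½·5·(Σα)² = (5/2)·16² = 640.
Deadweight loss = W^SO − W^NE = 415.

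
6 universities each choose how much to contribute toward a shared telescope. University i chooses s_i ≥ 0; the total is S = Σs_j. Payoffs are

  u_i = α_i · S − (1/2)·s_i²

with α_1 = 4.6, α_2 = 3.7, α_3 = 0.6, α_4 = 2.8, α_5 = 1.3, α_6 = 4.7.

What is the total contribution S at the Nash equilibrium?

University i's FOC: ∂u_i/∂s_i = α_i − s_i = 0, so s_i* = α_i.
NE contributions = (4.6, 3.7, 0.6, 2.8, 1.3, 4.7); S = 17.7.

17.7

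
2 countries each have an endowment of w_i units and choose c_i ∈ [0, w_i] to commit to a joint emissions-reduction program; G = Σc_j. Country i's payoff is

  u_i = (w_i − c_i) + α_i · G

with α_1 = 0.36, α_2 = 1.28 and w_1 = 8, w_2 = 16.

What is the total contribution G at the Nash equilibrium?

∂u_i/∂c_i = α_i − 1, so country i contributes w_i if α_i > 1, else 0.
α_i > 1 for i ∈ {2}; NE contributions (0, 16), G = 16.

16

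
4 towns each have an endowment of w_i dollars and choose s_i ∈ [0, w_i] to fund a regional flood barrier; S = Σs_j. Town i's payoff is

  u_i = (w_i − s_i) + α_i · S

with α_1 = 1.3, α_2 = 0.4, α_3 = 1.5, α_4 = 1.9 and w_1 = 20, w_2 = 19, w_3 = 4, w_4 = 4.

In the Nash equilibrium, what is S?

∂u_i/∂s_i = α_i − 1, so town i contributes w_i if α_i > 1, else 0.
α_i > 1 for i ∈ {1, 3, 4}; NE contributions (20, 0, 4, 4), S = 28.

28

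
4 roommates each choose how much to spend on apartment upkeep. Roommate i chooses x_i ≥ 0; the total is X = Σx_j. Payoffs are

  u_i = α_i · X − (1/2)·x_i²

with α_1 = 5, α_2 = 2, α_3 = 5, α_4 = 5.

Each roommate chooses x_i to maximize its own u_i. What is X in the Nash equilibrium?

17

Roommate i's FOC: ∂u_i/∂x_i = α_i − x_i = 0, so x_i* = α_i.
NE contributions = (5, 2, 5, 5); X = 17.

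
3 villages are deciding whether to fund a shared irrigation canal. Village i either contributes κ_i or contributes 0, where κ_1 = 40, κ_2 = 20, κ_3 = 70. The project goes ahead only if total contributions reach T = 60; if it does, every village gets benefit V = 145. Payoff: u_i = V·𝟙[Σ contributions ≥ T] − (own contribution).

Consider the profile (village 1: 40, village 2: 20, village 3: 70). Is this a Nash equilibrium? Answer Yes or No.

No

Total = 130 ≥ 60: provided.
Village 1 (pledges 40, payoff 105): dropping to 0 → total 90, payoff 145. Profitable deviation.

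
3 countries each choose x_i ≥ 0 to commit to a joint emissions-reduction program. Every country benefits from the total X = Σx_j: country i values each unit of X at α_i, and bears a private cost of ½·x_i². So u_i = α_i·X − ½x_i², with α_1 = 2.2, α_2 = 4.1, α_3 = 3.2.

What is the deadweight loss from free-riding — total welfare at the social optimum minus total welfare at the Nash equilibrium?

61.07

Country i's FOC: ∂u_i/∂x_i = α_i − x_i = 0, so x_i* = α_i.
NE contributions = (2.2, 4.1, 3.2); X = 9.5.
W^NE = (Σα)·X − ½Σα_i² = 9.5² − ½·31.89 = 74.305.
Planner sets x_i = Σα_j = 9.5 for every i, so X^SO = 3·9.5 = 28.5.
W^SO = (Σα)·X^SO − ½·3·(Σα)² = (3/2)·9.5² = 135.375.
Deadweight loss = W^SO − W^NE = 61.07.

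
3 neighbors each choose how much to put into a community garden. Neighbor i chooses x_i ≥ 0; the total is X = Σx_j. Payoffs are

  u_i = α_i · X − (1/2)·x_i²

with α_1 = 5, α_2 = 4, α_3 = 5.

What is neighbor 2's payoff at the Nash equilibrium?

48

Neighbor i's FOC: ∂u_i/∂x_i = α_i − x_i = 0, so x_i* = α_i.
NE contributions = (5, 4, 5); X = 14.
u_2 = α_2·X − ½·(x_2)² = 4·14 − ½·4² = 48.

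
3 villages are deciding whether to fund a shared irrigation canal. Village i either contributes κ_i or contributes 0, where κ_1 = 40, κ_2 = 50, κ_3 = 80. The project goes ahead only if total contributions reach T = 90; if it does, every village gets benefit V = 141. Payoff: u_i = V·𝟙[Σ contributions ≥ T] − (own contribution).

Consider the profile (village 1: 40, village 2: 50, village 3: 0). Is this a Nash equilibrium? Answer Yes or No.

Total = 90 ≥ 90: provided.
Village 1 (pledges 40, payoff 101): dropping to 0 → total 50, payoff 0. No gain.
Village 2 (pledges 50, payoff 91): dropping to 0 → total 40, payoff 0. No gain.
Village 3 (pledges 0, payoff 141): pledging 80 → total 170, payoff 61. No gain.

Yes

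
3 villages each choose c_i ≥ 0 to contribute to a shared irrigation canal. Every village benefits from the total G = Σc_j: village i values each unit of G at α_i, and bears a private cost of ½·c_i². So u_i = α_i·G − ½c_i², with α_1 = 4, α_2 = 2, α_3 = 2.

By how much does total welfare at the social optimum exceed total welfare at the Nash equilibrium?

Village i's FOC: ∂u_i/∂c_i = α_i − c_i = 0, so c_i* = α_i.
NE contributions = (4, 2, 2); G = 8.
W^NE = (Σα)·G − ½Σα_i² = 8² − ½·24 = 52.
Planner sets c_i = Σα_j = 8 for every i, so G^SO = 3·8 = 24.
W^SO = (Σα)·G^SO − ½·3·(Σα)² = (3/2)·8² = 96.
Deadweight loss = W^SO − W^NE = 44.

44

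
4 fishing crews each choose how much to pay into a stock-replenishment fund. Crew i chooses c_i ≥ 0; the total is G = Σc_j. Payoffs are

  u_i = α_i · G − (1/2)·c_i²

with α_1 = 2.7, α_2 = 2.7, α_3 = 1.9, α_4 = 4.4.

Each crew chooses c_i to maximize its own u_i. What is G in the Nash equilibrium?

Crew i's FOC: ∂u_i/∂c_i = α_i − c_i = 0, so c_i* = α_i.
NE contributions = (2.7, 2.7, 1.9, 4.4); G = 11.7.

11.7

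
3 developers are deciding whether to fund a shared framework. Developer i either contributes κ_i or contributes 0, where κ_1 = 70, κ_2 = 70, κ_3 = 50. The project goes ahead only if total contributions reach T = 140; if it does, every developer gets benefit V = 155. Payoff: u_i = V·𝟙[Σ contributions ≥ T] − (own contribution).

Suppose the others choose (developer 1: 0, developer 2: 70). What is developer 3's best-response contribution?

Others' total = 70. Even contributing 50 gives 120 < 140: no benefit either way.
Best response: 0.

0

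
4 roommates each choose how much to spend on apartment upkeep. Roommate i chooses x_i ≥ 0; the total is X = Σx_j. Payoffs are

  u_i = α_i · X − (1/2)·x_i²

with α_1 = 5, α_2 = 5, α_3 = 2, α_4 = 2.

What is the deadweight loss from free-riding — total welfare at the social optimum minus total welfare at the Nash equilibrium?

Roommate i's FOC: ∂u_i/∂x_i = α_i − x_i = 0, so x_i* = α_i.
NE contributions = (5, 5, 2, 2); X = 14.
W^NE = (Σα)·X − ½Σα_i² = 14² − ½·58 = 167.
Planner sets x_i = Σα_j = 14 for every i, so X^SO = 4·14 = 56.
W^SO = (Σα)·X^SO − ½·4·(Σα)² = (4/2)·14² = 392.
Deadweight loss = W^SO − W^NE = 225.

225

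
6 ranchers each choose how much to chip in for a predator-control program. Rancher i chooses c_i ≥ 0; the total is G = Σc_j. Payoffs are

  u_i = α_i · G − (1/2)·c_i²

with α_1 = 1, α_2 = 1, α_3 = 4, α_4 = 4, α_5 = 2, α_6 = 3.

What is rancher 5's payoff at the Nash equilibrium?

Rancher i's FOC: ∂u_i/∂c_i = α_i − c_i = 0, so c_i* = α_i.
NE contributions = (1, 1, 4, 4, 2, 3); G = 15.
u_5 = α_5·G − ½·(c_5)² = 2·15 − ½·2² = 28.

28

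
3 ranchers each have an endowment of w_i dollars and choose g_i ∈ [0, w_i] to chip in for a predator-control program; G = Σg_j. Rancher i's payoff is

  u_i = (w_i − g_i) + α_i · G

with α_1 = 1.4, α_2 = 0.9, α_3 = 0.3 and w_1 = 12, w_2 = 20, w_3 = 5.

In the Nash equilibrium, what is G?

∂u_i/∂g_i = α_i − 1, so rancher i contributes w_i if α_i > 1, else 0.
α_i > 1 for i ∈ {1}; NE contributions (12, 0, 0), G = 12.

12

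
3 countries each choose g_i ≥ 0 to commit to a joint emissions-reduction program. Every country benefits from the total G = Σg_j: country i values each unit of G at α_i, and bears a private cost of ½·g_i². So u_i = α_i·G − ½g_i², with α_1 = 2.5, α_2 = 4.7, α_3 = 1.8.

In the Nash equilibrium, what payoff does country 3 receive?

14.58

Country i's FOC: ∂u_i/∂g_i = α_i − g_i = 0, so g_i* = α_i.
NE contributions = (2.5, 4.7, 1.8); G = 9.
u_3 = α_3·G − ½·(g_3)² = 1.8·9 − ½·1.8² = 14.58.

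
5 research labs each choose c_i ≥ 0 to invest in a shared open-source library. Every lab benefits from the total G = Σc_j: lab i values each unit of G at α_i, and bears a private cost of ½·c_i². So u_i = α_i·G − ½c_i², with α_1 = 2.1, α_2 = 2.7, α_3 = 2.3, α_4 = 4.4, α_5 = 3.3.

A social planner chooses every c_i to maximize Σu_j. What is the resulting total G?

Planner FOC: ∂(Σu_j)/∂c_i = (Σα_j) − c_i = 0, so c_i^SO = Σα_j = 14.8 for every i; G^SO = 74.

74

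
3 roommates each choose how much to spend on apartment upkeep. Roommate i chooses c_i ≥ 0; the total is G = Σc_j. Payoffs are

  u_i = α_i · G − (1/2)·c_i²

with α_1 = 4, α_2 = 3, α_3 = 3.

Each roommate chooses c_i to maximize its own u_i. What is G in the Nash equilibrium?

Roommate i's FOC: ∂u_i/∂c_i = α_i − c_i = 0, so c_i* = α_i.
NE contributions = (4, 3, 3); G = 10.

10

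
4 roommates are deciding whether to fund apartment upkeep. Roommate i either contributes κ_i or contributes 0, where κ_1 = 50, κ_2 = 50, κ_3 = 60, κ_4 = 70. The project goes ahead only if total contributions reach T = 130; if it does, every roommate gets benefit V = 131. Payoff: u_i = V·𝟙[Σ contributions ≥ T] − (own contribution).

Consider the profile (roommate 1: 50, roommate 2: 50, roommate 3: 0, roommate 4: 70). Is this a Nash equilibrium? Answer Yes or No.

Yes

Total = 170 ≥ 130: provided.
Roommate 1 (pledges 50, payoff 81): dropping to 0 → total 120, payoff 0. No gain.
Roommate 2 (pledges 50, payoff 81): dropping to 0 → total 120, payoff 0. No gain.
Roommate 3 (pledges 0, payoff 131): pledging 60 → total 230, payoff 71. No gain.
Roommate 4 (pledges 70, payoff 61): dropping to 0 → total 100, payoff 0. No gain.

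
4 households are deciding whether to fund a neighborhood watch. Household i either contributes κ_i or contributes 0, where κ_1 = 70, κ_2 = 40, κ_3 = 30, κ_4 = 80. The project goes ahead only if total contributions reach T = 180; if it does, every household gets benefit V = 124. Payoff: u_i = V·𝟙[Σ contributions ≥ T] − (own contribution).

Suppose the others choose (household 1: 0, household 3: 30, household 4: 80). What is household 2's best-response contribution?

Others' total = 110. Even contributing 40 gives 150 < 180: no benefit either way.
Best response: 0.

0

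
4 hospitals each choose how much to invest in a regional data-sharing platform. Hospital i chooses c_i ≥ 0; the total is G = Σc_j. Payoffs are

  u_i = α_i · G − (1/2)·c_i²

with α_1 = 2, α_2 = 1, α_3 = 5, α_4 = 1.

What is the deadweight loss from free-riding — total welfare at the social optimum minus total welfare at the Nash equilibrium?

96.5

Hospital i's FOC: ∂u_i/∂c_i = α_i − c_i = 0, so c_i* = α_i.
NE contributions = (2, 1, 5, 1); G = 9.
W^NE = (Σα)·G − ½Σα_i² = 9² − ½·31 = 65.5.
Planner sets c_i = Σα_j = 9 for every i, so G^SO = 4·9 = 36.
W^SO = (Σα)·G^SO − ½·4·(Σα)² = (4/2)·9² = 162.
Deadweight loss = W^SO − W^NE = 96.5.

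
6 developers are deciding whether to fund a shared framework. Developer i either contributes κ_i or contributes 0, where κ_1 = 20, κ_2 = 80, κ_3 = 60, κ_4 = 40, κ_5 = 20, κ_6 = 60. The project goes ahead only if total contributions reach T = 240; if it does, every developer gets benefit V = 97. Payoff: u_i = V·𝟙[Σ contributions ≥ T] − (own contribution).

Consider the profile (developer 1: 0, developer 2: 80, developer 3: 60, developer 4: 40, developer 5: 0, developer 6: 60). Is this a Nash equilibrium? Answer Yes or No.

Yes

Total = 240 ≥ 240: provided.
Developer 1 (pledges 0, payoff 97): pledging 20 → total 260, payoff 77. No gain.
Developer 2 (pledges 80, payoff 17): dropping to 0 → total 160, payoff 0. No gain.
Developer 3 (pledges 60, payoff 37): dropping to 0 → total 180, payoff 0. No gain.
Developer 4 (pledges 40, payoff 57): dropping to 0 → total 200, payoff 0. No gain.
Developer 5 (pledges 0, payoff 97): pledging 20 → total 260, payoff 77. No gain.
Developer 6 (pledges 60, payoff 37): dropping to 0 → total 180, payoff 0. No gain.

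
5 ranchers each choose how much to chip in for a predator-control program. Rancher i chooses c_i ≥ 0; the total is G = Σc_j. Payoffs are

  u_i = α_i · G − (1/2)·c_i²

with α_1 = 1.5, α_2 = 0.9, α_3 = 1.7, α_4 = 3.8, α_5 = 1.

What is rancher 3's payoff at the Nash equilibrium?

Rancher i's FOC: ∂u_i/∂c_i = α_i − c_i = 0, so c_i* = α_i.
NE contributions = (1.5, 0.9, 1.7, 3.8, 1); G = 8.9.
u_3 = α_3·G − ½·(c_3)² = 1.7·8.9 − ½·1.7² = 13.685.

13.685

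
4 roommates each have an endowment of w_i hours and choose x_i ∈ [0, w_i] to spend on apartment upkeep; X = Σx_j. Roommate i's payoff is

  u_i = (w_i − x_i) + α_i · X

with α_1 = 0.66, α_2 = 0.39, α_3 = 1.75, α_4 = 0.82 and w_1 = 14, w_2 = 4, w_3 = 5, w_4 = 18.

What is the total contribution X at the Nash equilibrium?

∂u_i/∂x_i = α_i − 1, so roommate i contributes w_i if α_i > 1, else 0.
α_i > 1 for i ∈ {3}; NE contributions (0, 0, 5, 0), X = 5.

5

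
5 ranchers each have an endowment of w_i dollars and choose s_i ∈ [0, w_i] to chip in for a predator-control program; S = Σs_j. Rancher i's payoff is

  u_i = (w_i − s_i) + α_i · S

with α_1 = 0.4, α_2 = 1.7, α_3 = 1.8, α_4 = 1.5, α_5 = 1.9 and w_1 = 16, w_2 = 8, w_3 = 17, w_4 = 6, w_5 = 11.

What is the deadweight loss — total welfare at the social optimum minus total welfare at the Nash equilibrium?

100.8

∂u_i/∂s_i = α_i − 1, so rancher i contributes w_i if α_i > 1, else 0.
α_i > 1 for i ∈ {2, 3, 4, 5}; NE contributions (0, 8, 17, 6, 11), S = 42.
W^NE = Σw_i − S^NE + (Σα_i)·S^NE = 58 + 6.3·42 = 322.6.
Planner: ∂(Σu_j)/∂s_i = Σα_j − 1 = 6.3 > 0, so everyone contributes w_i; S^SO = 58, W^SO = 58 + 6.3·58 = 423.4.
Deadweight loss = 100.8.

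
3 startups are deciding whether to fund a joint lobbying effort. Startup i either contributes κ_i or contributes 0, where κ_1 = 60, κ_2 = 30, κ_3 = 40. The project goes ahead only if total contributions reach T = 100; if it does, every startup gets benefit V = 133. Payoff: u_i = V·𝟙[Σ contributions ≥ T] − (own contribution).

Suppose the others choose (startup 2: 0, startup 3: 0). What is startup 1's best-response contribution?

Others' total = 0. Even contributing 60 gives 60 < 100: no benefit either way.
Best response: 0.

0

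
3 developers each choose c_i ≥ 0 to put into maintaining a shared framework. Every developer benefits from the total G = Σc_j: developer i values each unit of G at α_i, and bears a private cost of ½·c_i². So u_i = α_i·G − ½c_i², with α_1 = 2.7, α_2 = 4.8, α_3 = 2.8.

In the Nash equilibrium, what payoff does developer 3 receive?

24.92

Developer i's FOC: ∂u_i/∂c_i = α_i − c_i = 0, so c_i* = α_i.
NE contributions = (2.7, 4.8, 2.8); G = 10.3.
u_3 = α_3·G − ½·(c_3)² = 2.8·10.3 − ½·2.8² = 24.92.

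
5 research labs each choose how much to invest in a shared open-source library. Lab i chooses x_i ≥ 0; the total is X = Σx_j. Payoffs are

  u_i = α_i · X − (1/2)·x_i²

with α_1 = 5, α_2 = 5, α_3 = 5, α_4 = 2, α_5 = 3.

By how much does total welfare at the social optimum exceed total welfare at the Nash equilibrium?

Lab i's FOC: ∂u_i/∂x_i = α_i − x_i = 0, so x_i* = α_i.
NE contributions = (5, 5, 5, 2, 3); X = 20.
W^NE = (Σα)·X − ½Σα_i² = 20² − ½·88 = 356.
Planner sets x_i = Σα_j = 20 for every i, so X^SO = 5·20 = 100.
W^SO = (Σα)·X^SO − ½·5·(Σα)² = (5/2)·20² = 1000.
Deadweight loss = W^SO − W^NE = 644.

644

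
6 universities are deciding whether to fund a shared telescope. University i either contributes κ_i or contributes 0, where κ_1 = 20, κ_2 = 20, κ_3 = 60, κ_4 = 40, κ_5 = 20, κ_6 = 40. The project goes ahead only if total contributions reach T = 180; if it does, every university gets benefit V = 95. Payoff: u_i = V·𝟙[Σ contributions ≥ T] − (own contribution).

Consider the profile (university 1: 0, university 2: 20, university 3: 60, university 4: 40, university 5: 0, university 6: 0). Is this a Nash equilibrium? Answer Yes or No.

No

Total = 120 < 180: not provided.
University 1 (pledges 0, payoff 0): pledging 20 → total 140, payoff -20. No gain.
University 2 (pledges 20, payoff -20): dropping to 0 → total 100, payoff 0. Profitable deviation.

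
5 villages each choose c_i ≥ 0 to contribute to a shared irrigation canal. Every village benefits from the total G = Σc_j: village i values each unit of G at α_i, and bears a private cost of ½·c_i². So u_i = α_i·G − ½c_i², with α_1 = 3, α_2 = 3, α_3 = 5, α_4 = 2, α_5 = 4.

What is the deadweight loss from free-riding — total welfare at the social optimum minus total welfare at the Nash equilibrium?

Village i's FOC: ∂u_i/∂c_i = α_i − c_i = 0, so c_i* = α_i.
NE contributions = (3, 3, 5, 2, 4); G = 17.
W^NE = (Σα)·G − ½Σα_i² = 17² − ½·63 = 257.5.
Planner sets c_i = Σα_j = 17 for every i, so G^SO = 5·17 = 85.
W^SO = (Σα)·G^SO − ½·5·(Σα)² = (5/2)·17² = 722.5.
Deadweight loss = W^SO − W^NE = 465.

465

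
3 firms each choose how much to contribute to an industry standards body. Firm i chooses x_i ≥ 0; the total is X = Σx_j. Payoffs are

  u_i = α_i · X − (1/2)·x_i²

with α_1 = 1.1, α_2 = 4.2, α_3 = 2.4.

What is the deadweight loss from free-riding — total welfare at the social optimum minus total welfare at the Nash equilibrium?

Firm i's FOC: ∂u_i/∂x_i = α_i − x_i = 0, so x_i* = α_i.
NE contributions = (1.1, 4.2, 2.4); X = 7.7.
W^NE = (Σα)·X − ½Σα_i² = 7.7² − ½·24.61 = 46.985.
Planner sets x_i = Σα_j = 7.7 for every i, so X^SO = 3·7.7 = 23.1.
W^SO = (Σα)·X^SO − ½·3·(Σα)² = (3/2)·7.7² = 88.935.
Deadweight loss = W^SO − W^NE = 41.95.

41.95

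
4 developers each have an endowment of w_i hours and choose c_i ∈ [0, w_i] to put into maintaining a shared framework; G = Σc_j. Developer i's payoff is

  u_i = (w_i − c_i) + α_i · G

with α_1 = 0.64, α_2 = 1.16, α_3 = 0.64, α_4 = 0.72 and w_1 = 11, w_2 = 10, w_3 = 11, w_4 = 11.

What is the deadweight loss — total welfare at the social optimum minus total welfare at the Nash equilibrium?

71.28

∂u_i/∂c_i = α_i − 1, so developer i contributes w_i if α_i > 1, else 0.
α_i > 1 for i ∈ {2}; NE contributions (0, 10, 0, 0), G = 10.
W^NE = Σw_i − G^NE + (Σα_i)·G^NE = 43 + 2.16·10 = 64.6.
Planner: ∂(Σu_j)/∂c_i = Σα_j − 1 = 2.16 > 0, so everyone contributes w_i; G^SO = 43, W^SO = 43 + 2.16·43 = 135.88.
Deadweight loss = 71.28.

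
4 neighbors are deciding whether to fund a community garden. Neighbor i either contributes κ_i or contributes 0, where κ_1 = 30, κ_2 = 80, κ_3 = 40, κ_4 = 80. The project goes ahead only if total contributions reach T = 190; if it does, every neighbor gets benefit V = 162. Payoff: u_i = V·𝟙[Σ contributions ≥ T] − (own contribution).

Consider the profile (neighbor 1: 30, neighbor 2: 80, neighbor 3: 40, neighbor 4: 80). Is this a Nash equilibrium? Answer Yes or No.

No

Total = 230 ≥ 190: provided.
Neighbor 1 (pledges 30, payoff 132): dropping to 0 → total 200, payoff 162. Profitable deviation.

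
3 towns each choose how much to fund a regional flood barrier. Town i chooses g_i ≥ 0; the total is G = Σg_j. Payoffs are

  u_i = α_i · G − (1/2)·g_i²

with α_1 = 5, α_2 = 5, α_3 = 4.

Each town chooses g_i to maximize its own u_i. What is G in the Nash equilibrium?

Town i's FOC: ∂u_i/∂g_i = α_i − g_i = 0, so g_i* = α_i.
NE contributions = (5, 5, 4); G = 14.

14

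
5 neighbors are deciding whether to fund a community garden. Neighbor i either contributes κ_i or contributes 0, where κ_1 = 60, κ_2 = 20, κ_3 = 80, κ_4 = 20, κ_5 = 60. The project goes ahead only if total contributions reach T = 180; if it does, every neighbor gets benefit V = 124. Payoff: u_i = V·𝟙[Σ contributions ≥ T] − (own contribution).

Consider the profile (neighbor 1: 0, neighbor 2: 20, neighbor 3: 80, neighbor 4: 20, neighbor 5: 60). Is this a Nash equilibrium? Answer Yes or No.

Yes

Total = 180 ≥ 180: provided.
Neighbor 1 (pledges 0, payoff 124): pledging 60 → total 240, payoff 64. No gain.
Neighbor 2 (pledges 20, payoff 104): dropping to 0 → total 160, payoff 0. No gain.
Neighbor 3 (pledges 80, payoff 44): dropping to 0 → total 100, payoff 0. No gain.
Neighbor 4 (pledges 20, payoff 104): dropping to 0 → total 160, payoff 0. No gain.
Neighbor 5 (pledges 60, payoff 64): dropping to 0 → total 120, payoff 0. No gain.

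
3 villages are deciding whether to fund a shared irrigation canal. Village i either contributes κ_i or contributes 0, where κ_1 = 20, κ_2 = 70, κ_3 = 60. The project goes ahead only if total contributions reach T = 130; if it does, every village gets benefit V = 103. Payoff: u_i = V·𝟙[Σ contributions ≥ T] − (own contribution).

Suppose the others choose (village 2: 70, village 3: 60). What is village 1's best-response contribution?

0

Others' total = 130 ≥ 130; contributing adds cost 20 for no extra benefit.
Best response: 0.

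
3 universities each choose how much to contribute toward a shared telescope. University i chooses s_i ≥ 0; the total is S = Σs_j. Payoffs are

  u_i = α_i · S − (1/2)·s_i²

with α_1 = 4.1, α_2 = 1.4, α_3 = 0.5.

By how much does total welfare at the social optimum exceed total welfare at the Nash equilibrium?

University i's FOC: ∂u_i/∂s_i = α_i − s_i = 0, so s_i* = α_i.
NE contributions = (4.1, 1.4, 0.5); S = 6.
W^NE = (Σα)·S − ½Σα_i² = 6² − ½·19.02 = 26.49.
Planner sets s_i = Σα_j = 6 for every i, so S^SO = 3·6 = 18.
W^SO = (Σα)·S^SO − ½·3·(Σα)² = (3/2)·6² = 54.
Deadweight loss = W^SO − W^NE = 27.51.

27.51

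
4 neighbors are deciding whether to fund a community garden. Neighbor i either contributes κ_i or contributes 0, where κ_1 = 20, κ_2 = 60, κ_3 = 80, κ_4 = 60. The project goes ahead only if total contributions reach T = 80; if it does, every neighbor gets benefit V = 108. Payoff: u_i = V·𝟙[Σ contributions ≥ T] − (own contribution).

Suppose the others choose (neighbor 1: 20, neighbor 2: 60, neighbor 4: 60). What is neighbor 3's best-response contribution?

0

Others' total = 140 ≥ 80; contributing adds cost 80 for no extra benefit.
Best response: 0.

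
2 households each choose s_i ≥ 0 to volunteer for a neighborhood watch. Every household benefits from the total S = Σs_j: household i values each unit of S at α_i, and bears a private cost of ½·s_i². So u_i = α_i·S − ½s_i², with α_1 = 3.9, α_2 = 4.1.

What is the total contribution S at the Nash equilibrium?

8

Household i's FOC: ∂u_i/∂s_i = α_i − s_i = 0, so s_i* = α_i.
NE contributions = (3.9, 4.1); S = 8.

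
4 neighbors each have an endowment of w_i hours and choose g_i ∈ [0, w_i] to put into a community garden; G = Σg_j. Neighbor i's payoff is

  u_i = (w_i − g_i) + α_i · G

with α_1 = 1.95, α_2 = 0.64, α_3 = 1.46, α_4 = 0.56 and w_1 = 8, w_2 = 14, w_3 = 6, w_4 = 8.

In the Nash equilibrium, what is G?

14

∂u_i/∂g_i = α_i − 1, so neighbor i contributes w_i if α_i > 1, else 0.
α_i > 1 for i ∈ {1, 3}; NE contributions (8, 0, 6, 0), G = 14.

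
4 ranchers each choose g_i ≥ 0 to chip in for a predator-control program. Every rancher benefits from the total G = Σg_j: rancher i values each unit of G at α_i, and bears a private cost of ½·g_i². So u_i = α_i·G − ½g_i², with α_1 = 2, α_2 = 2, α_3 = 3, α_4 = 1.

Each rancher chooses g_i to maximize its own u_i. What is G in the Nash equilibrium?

Rancher i's FOC: ∂u_i/∂g_i = α_i − g_i = 0, so g_i* = α_i.
NE contributions = (2, 2, 3, 1); G = 8.

8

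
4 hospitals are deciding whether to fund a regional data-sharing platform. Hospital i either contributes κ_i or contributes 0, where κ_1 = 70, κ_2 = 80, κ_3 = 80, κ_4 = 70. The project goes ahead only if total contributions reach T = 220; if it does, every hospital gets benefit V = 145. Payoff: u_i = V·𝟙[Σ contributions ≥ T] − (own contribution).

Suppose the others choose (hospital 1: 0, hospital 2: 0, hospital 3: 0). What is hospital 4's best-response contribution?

0

Others' total = 0. Even contributing 70 gives 70 < 220: no benefit either way.
Best response: 0.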